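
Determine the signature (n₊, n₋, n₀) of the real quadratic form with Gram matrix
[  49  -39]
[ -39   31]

step 0: pivot 49 → sign +
step 1: pivot -2/49 → sign −
signature = (1, 1, 0)

Answer: (1, 1, 0)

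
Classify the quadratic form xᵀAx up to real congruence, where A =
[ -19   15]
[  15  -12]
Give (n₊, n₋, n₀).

step 0: pivot -19 → sign −
step 1: pivot -3/19 → sign −
signature = (0, 2, 0)

Answer: (0, 2, 0)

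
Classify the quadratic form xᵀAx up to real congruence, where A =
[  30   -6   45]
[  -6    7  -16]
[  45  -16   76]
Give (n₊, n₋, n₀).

step 0: pivot 30 → sign +
step 1: pivot 29/5 → sign +
step 2: pivot 3/58 → sign +
signature = (3, 0, 0)

Answer: (3, 0, 0)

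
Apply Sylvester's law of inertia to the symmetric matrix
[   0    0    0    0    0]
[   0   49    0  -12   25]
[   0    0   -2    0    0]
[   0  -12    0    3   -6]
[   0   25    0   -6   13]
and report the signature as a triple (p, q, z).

step 0: pivot 49 → sign +
step 1: pivot -2 → sign −
step 2: pivot 3/49 → sign +
step 3: row/col 3 already zero → sign 0
step 4: row/col 4 already zero → sign 0
signature = (2, 1, 2)

Answer: (2, 1, 2)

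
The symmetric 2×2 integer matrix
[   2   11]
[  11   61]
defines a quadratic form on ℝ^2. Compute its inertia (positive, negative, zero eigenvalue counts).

step 0: pivot 2 → sign +
step 1: pivot 1/2 → sign +
signature = (2, 0, 0)

Answer: (2, 0, 0)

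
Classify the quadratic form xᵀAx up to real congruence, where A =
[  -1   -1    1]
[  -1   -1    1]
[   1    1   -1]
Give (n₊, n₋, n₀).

Answer: (0, 1, 2)

Derivation:
step 0: pivot -1 → sign −
step 1: row/col 1 already zero → sign 0
step 2: row/col 2 already zero → sign 0
signature = (0, 1, 2)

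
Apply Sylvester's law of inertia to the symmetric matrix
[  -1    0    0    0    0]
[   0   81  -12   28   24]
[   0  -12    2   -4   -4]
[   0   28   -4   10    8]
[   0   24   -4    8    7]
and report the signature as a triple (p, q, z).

step 0: pivot -1 → sign −
step 1: pivot 81 → sign +
step 2: pivot 2/9 → sign +
step 3: pivot 2/9 → sign +
step 4: pivot -1 → sign −
signature = (3, 2, 0)

Answer: (3, 2, 0)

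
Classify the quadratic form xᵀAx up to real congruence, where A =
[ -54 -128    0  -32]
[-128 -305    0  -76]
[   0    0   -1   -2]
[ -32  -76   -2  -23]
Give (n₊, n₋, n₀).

step 0: pivot -54 → sign −
step 1: pivot -43/27 → sign −
step 2: pivot -1 → sign −
step 3: pivot -1/43 → sign −
signature = (0, 4, 0)

Answer: (0, 4, 0)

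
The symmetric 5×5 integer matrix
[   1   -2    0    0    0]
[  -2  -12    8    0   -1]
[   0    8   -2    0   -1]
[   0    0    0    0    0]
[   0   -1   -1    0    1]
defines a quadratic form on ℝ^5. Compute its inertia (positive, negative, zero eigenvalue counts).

Answer: (2, 2, 1)

Derivation:
step 0: pivot 1 → sign +
step 1: pivot -16 → sign −
step 2: pivot 2 → sign +
step 3: pivot -1/16 → sign −
step 4: row/col 4 already zero → sign 0
signature = (2, 2, 1)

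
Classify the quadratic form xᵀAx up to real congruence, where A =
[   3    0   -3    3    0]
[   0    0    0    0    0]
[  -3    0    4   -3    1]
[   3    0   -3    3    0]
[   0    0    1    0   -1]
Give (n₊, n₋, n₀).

step 0: pivot 3 → sign +
step 1: pivot 1 → sign +
step 2: pivot -2 → sign −
step 3: row/col 3 already zero → sign 0
step 4: row/col 4 already zero → sign 0
signature = (2, 1, 2)

Answer: (2, 1, 2)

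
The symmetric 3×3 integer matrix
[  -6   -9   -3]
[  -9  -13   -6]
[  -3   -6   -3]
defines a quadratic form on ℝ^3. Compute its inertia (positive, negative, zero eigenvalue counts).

Answer: (1, 2, 0)

Derivation:
step 0: pivot -6 → sign −
step 1: pivot 1/2 → sign +
step 2: pivot -6 → sign −
signature = (1, 2, 0)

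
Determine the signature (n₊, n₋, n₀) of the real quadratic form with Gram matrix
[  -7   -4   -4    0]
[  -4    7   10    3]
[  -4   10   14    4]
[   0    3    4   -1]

step 0: pivot -7 → sign −
step 1: pivot 65/7 → sign +
step 2: pivot 2/65 → sign +
step 3: pivot -2 → sign −
signature = (2, 2, 0)

Answer: (2, 2, 0)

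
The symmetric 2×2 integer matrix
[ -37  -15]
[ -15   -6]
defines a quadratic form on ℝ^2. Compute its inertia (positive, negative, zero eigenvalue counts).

Answer: (1, 1, 0)

Derivation:
step 0: pivot -37 → sign −
step 1: pivot 3/37 → sign +
signature = (1, 1, 0)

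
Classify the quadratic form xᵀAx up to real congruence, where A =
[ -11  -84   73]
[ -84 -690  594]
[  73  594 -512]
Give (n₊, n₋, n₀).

Answer: (0, 3, 0)

Derivation:
step 0: pivot -11 → sign −
step 1: pivot -534/11 → sign −
step 2: pivot -3/89 → sign −
signature = (0, 3, 0)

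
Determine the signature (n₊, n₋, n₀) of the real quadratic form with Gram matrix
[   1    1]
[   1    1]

Answer: (1, 0, 1)

Derivation:
step 0: pivot 1 → sign +
step 1: row/col 1 already zero → sign 0
signature = (1, 0, 1)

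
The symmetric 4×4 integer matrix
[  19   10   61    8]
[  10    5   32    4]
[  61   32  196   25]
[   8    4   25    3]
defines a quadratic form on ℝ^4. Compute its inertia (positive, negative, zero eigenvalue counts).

Answer: (2, 2, 0)

Derivation:
step 0: pivot 19 → sign +
step 1: pivot -5/19 → sign −
step 2: pivot 1/5 → sign +
step 3: pivot -2 → sign −
signature = (2, 2, 0)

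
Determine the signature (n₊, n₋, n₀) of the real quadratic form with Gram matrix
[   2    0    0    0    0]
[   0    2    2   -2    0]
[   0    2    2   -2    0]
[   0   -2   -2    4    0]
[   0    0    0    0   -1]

step 0: pivot 2 → sign +
step 1: pivot 2 → sign +
step 2: pivot 2 → sign +
step 3: pivot -1 → sign −
step 4: row/col 4 already zero → sign 0
signature = (3, 1, 1)

Answer: (3, 1, 1)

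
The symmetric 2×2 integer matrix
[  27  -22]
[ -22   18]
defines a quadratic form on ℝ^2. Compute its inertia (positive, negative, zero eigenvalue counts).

Answer: (2, 0, 0)

Derivation:
step 0: pivot 27 → sign +
step 1: pivot 2/27 → sign +
signature = (2, 0, 0)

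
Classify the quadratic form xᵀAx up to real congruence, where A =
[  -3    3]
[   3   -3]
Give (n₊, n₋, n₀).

Answer: (0, 1, 1)

Derivation:
step 0: pivot -3 → sign −
step 1: row/col 1 already zero → sign 0
signature = (0, 1, 1)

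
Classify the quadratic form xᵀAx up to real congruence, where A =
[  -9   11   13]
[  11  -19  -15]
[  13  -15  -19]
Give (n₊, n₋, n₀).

Answer: (0, 3, 0)

Derivation:
step 0: pivot -9 → sign −
step 1: pivot -50/9 → sign −
step 2: pivot -2/25 → sign −
signature = (0, 3, 0)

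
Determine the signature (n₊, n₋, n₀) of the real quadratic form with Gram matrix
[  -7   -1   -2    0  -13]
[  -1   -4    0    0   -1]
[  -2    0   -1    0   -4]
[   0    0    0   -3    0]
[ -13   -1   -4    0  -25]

Answer: (0, 5, 0)

Derivation:
step 0: pivot -7 → sign −
step 1: pivot -27/7 → sign −
step 2: pivot -11/27 → sign −
step 3: pivot -3 → sign −
step 4: pivot -6/11 → sign −
signature = (0, 5, 0)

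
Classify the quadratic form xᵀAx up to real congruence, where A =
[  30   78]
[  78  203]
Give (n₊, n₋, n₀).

Answer: (2, 0, 0)

Derivation:
step 0: pivot 30 → sign +
step 1: pivot 1/5 → sign +
signature = (2, 0, 0)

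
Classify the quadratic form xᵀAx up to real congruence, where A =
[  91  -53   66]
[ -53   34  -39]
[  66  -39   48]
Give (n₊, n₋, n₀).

Answer: (3, 0, 0)

Derivation:
step 0: pivot 91 → sign +
step 1: pivot 285/91 → sign +
step 2: pivot 3/95 → sign +
signature = (3, 0, 0)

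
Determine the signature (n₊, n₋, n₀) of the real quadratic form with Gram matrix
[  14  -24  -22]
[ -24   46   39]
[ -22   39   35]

Answer: (3, 0, 0)

Derivation:
step 0: pivot 14 → sign +
step 1: pivot 34/7 → sign +
step 2: pivot 3/34 → sign +
signature = (3, 0, 0)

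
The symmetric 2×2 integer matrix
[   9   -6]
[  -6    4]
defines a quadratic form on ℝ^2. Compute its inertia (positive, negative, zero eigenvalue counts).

step 0: pivot 9 → sign +
step 1: row/col 1 already zero → sign 0
signature = (1, 0, 1)

Answer: (1, 0, 1)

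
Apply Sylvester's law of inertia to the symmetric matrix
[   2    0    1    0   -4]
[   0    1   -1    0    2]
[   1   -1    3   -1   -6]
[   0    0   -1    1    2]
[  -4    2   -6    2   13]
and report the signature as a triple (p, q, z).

Answer: (4, 1, 0)

Derivation:
step 0: pivot 2 → sign +
step 1: pivot 1 → sign +
step 2: pivot 3/2 → sign +
step 3: pivot 1/3 → sign +
step 4: pivot -3 → sign −
signature = (4, 1, 0)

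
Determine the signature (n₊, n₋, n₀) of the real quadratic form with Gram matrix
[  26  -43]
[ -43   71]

step 0: pivot 26 → sign +
step 1: pivot -3/26 → sign −
signature = (1, 1, 0)

Answer: (1, 1, 0)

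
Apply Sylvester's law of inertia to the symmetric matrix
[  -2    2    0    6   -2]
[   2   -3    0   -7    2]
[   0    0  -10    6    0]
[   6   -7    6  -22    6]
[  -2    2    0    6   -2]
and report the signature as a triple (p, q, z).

step 0: pivot -2 → sign −
step 1: pivot -1 → sign −
step 2: pivot -10 → sign −
step 3: pivot 3/5 → sign +
step 4: row/col 4 already zero → sign 0
signature = (1, 3, 1)

Answer: (1, 3, 1)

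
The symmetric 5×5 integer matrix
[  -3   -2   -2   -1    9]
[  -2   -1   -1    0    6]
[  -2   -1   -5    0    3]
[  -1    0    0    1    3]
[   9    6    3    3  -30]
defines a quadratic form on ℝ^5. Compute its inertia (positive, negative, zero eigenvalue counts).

step 0: pivot -3 → sign −
step 1: pivot 1/3 → sign +
step 2: pivot -4 → sign −
step 3: pivot -3/4 → sign −
step 4: row/col 4 already zero → sign 0
signature = (1, 3, 1)

Answer: (1, 3, 1)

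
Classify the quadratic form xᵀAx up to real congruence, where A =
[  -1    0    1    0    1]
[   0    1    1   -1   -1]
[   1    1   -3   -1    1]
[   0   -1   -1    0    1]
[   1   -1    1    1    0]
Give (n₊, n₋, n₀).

step 0: pivot -1 → sign −
step 1: pivot 1 → sign +
step 2: pivot -3 → sign −
step 3: pivot -1 → sign −
step 4: pivot 3 → sign +
signature = (2, 3, 0)

Answer: (2, 3, 0)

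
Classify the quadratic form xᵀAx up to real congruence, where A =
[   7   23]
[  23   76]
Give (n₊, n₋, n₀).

Answer: (2, 0, 0)

Derivation:
step 0: pivot 7 → sign +
step 1: pivot 3/7 → sign +
signature = (2, 0, 0)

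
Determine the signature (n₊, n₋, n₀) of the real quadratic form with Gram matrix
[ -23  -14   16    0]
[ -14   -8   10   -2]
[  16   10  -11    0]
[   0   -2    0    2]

step 0: pivot -23 → sign −
step 1: pivot 12/23 → sign +
step 2: pivot -17/3 → sign −
step 3: pivot 3/17 → sign +
signature = (2, 2, 0)

Answer: (2, 2, 0)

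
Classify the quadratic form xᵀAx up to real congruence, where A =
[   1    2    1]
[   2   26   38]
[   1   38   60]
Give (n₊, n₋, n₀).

Answer: (3, 0, 0)

Derivation:
step 0: pivot 1 → sign +
step 1: pivot 22 → sign +
step 2: pivot 1/11 → sign +
signature = (3, 0, 0)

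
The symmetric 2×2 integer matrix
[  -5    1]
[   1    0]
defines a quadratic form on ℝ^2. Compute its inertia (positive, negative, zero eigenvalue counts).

Answer: (1, 1, 0)

Derivation:
step 0: pivot -5 → sign −
step 1: pivot 1/5 → sign +
signature = (1, 1, 0)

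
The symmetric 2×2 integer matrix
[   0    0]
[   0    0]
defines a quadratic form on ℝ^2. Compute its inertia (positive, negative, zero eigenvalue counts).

Answer: (0, 0, 2)

Derivation:
step 0: row/col 0 already zero → sign 0
step 1: row/col 1 already zero → sign 0
signature = (0, 0, 2)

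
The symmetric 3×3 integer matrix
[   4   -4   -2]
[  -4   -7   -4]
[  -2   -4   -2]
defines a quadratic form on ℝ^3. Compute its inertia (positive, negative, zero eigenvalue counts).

Answer: (2, 1, 0)

Derivation:
step 0: pivot 4 → sign +
step 1: pivot -11 → sign −
step 2: pivot 3/11 → sign +
signature = (2, 1, 0)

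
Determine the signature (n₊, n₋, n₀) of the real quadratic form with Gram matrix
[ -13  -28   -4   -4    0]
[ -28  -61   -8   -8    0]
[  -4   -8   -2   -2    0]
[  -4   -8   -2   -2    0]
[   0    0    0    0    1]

Answer: (1, 3, 1)

Derivation:
step 0: pivot -13 → sign −
step 1: pivot -9/13 → sign −
step 2: pivot -2/9 → sign −
step 3: pivot 1 → sign +
step 4: row/col 4 already zero → sign 0
signature = (1, 3, 1)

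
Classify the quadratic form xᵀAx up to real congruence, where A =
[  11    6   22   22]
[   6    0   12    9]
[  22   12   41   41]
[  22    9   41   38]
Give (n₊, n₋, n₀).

Answer: (1, 3, 0)

Derivation:
step 0: pivot 11 → sign +
step 1: pivot -36/11 → sign −
step 2: pivot -3 → sign −
step 3: pivot -1/4 → sign −
signature = (1, 3, 0)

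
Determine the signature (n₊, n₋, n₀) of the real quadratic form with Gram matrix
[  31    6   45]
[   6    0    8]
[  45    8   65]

Answer: (2, 1, 0)

Derivation:
step 0: pivot 31 → sign +
step 1: pivot -36/31 → sign −
step 2: pivot 1/9 → sign +
signature = (2, 1, 0)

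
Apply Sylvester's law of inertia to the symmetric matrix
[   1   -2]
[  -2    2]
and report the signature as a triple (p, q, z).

step 0: pivot 1 → sign +
step 1: pivot -2 → sign −
signature = (1, 1, 0)

Answer: (1, 1, 0)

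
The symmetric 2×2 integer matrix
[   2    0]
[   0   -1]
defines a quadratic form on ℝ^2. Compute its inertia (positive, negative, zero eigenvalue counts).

step 0: pivot 2 → sign +
step 1: pivot -1 → sign −
signature = (1, 1, 0)

Answer: (1, 1, 0)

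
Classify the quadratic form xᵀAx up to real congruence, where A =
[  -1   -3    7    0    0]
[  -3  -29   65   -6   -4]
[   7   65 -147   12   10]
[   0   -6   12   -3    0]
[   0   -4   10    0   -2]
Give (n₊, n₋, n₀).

step 0: pivot -1 → sign −
step 1: pivot -20 → sign −
step 2: pivot -6/5 → sign −
step 3: row/col 3 already zero → sign 0
step 4: row/col 4 already zero → sign 0
signature = (0, 3, 2)

Answer: (0, 3, 2)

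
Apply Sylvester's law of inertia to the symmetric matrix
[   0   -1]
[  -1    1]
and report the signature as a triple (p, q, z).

Answer: (1, 1, 0)

Derivation:
step 0: pivot 1 → sign +
step 1: pivot -1 → sign −
signature = (1, 1, 0)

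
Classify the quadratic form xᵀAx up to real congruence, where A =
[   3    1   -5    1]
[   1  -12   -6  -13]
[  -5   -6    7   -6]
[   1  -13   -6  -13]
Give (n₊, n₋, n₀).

Answer: (3, 1, 0)

Derivation:
step 0: pivot 3 → sign +
step 1: pivot -37/3 → sign −
step 2: pivot 7/37 → sign +
step 3: pivot 3/7 → sign +
signature = (3, 1, 0)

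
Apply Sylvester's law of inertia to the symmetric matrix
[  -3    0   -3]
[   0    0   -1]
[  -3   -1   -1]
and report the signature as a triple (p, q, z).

step 0: pivot -3 → sign −
step 1: pivot 2 → sign +
step 2: pivot -1/2 → sign −
signature = (1, 2, 0)

Answer: (1, 2, 0)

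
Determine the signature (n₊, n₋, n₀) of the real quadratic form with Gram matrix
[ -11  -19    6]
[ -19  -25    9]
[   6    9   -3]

Answer: (2, 1, 0)

Derivation:
step 0: pivot -11 → sign −
step 1: pivot 86/11 → sign +
step 2: pivot 3/86 → sign +
signature = (2, 1, 0)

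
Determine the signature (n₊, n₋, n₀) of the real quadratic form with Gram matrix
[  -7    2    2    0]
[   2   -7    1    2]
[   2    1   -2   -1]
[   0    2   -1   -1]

step 0: pivot -7 → sign −
step 1: pivot -45/7 → sign −
step 2: pivot -47/45 → sign −
step 3: pivot -6/47 → sign −
signature = (0, 4, 0)

Answer: (0, 4, 0)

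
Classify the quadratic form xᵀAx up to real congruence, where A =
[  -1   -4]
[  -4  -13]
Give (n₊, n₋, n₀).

Answer: (1, 1, 0)

Derivation:
step 0: pivot -1 → sign −
step 1: pivot 3 → sign +
signature = (1, 1, 0)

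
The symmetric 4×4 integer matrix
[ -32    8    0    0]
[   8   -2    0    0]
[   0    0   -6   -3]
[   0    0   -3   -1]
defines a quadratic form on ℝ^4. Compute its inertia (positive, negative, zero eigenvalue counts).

Answer: (1, 2, 1)

Derivation:
step 0: pivot -32 → sign −
step 1: pivot -6 → sign −
step 2: pivot 1/2 → sign +
step 3: row/col 3 already zero → sign 0
signature = (1, 2, 1)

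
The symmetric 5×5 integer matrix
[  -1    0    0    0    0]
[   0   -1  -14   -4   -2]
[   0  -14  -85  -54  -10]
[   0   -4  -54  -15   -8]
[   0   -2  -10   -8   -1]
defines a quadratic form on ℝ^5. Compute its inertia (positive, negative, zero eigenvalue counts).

step 0: pivot -1 → sign −
step 1: pivot -1 → sign −
step 2: pivot 111 → sign +
step 3: pivot 107/111 → sign +
step 4: pivot -3/107 → sign −
signature = (2, 3, 0)

Answer: (2, 3, 0)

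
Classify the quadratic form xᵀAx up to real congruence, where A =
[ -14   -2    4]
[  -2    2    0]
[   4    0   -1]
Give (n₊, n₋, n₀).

Answer: (1, 1, 1)

Derivation:
step 0: pivot -14 → sign −
step 1: pivot 16/7 → sign +
step 2: row/col 2 already zero → sign 0
signature = (1, 1, 1)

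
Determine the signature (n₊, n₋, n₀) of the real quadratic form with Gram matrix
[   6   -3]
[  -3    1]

step 0: pivot 6 → sign +
step 1: pivot -1/2 → sign −
signature = (1, 1, 0)

Answer: (1, 1, 0)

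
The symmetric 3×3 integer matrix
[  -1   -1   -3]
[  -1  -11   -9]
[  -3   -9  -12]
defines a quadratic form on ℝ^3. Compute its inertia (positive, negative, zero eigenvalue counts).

step 0: pivot -1 → sign −
step 1: pivot -10 → sign −
step 2: pivot 3/5 → sign +
signature = (1, 2, 0)

Answer: (1, 2, 0)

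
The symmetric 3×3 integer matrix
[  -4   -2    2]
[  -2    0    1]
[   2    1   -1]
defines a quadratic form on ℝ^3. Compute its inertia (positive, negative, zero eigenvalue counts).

Answer: (1, 1, 1)

Derivation:
step 0: pivot -4 → sign −
step 1: pivot 1 → sign +
step 2: row/col 2 already zero → sign 0
signature = (1, 1, 1)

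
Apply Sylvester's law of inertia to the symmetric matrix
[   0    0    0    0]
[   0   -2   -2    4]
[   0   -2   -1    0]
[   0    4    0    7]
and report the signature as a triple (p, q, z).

Answer: (1, 2, 1)

Derivation:
step 0: pivot -2 → sign −
step 1: pivot 1 → sign +
step 2: pivot -1 → sign −
step 3: row/col 3 already zero → sign 0
signature = (1, 2, 1)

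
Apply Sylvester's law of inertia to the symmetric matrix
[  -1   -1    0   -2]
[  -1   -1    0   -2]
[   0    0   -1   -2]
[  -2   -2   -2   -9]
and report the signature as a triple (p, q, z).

step 0: pivot -1 → sign −
step 1: pivot -1 → sign −
step 2: pivot -1 → sign −
step 3: row/col 3 already zero → sign 0
signature = (0, 3, 1)

Answer: (0, 3, 1)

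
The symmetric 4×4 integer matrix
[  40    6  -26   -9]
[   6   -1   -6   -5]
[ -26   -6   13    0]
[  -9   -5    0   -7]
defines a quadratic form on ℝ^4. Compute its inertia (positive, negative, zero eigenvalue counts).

Answer: (2, 2, 0)

Derivation:
step 0: pivot 40 → sign +
step 1: pivot -19/10 → sign −
step 2: pivot -30/19 → sign −
step 3: pivot 3/40 → sign +
signature = (2, 2, 0)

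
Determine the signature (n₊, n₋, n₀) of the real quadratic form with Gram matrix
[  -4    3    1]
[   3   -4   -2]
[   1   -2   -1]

Answer: (1, 2, 0)

Derivation:
step 0: pivot -4 → sign −
step 1: pivot -7/4 → sign −
step 2: pivot 1/7 → sign +
signature = (1, 2, 0)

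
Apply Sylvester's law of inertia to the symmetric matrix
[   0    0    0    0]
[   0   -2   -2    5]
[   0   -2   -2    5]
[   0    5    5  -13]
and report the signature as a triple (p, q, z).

step 0: pivot -2 → sign −
step 1: pivot -1/2 → sign −
step 2: row/col 2 already zero → sign 0
step 3: row/col 3 already zero → sign 0
signature = (0, 2, 2)

Answer: (0, 2, 2)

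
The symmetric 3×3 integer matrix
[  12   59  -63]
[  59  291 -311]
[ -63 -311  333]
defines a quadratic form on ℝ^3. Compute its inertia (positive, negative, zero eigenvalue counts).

step 0: pivot 12 → sign +
step 1: pivot 11/12 → sign +
step 2: pivot 6/11 → sign +
signature = (3, 0, 0)

Answer: (3, 0, 0)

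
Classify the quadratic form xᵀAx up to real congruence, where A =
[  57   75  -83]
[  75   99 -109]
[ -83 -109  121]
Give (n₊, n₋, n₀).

Answer: (2, 0, 1)

Derivation:
step 0: pivot 57 → sign +
step 1: pivot 6/19 → sign +
step 2: row/col 2 already zero → sign 0
signature = (2, 0, 1)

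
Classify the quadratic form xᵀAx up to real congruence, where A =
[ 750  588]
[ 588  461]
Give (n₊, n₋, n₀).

step 0: pivot 750 → sign +
step 1: pivot 1/125 → sign +
signature = (2, 0, 0)

Answer: (2, 0, 0)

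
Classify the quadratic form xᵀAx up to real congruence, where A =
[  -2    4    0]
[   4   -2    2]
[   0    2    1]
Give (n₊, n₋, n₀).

step 0: pivot -2 → sign −
step 1: pivot 6 → sign +
step 2: pivot 1/3 → sign +
signature = (2, 1, 0)

Answer: (2, 1, 0)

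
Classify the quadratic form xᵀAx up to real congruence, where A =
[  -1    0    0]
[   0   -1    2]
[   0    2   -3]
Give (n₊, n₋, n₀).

step 0: pivot -1 → sign −
step 1: pivot -1 → sign −
step 2: pivot 1 → sign +
signature = (1, 2, 0)

Answer: (1, 2, 0)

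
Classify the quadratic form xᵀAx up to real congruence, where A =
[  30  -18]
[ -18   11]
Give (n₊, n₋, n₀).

step 0: pivot 30 → sign +
step 1: pivot 1/5 → sign +
signature = (2, 0, 0)

Answer: (2, 0, 0)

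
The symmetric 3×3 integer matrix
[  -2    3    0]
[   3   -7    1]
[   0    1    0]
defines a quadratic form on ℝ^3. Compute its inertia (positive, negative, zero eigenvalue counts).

Answer: (1, 2, 0)

Derivation:
step 0: pivot -2 → sign −
step 1: pivot -5/2 → sign −
step 2: pivot 2/5 → sign +
signature = (1, 2, 0)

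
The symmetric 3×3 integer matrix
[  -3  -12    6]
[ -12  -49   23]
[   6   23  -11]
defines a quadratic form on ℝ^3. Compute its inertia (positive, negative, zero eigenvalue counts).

Answer: (1, 2, 0)

Derivation:
step 0: pivot -3 → sign −
step 1: pivot -1 → sign −
step 2: pivot 2 → sign +
signature = (1, 2, 0)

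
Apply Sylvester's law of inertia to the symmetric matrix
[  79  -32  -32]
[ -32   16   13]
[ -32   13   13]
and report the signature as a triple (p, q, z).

step 0: pivot 79 → sign +
step 1: pivot 240/79 → sign +
step 2: pivot 3/80 → sign +
signature = (3, 0, 0)

Answer: (3, 0, 0)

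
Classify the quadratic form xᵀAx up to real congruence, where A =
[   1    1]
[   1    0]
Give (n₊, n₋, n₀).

Answer: (1, 1, 0)

Derivation:
step 0: pivot 1 → sign +
step 1: pivot -1 → sign −
signature = (1, 1, 0)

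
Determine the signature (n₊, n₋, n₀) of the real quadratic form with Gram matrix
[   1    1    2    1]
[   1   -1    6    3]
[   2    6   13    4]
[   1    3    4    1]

Answer: (2, 2, 0)

Derivation:
step 0: pivot 1 → sign +
step 1: pivot -2 → sign −
step 2: pivot 17 → sign +
step 3: pivot -2/17 → sign −
signature = (2, 2, 0)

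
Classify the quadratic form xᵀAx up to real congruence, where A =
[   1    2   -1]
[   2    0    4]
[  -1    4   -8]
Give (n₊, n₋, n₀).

step 0: pivot 1 → sign +
step 1: pivot -4 → sign −
step 2: row/col 2 already zero → sign 0
signature = (1, 1, 1)

Answer: (1, 1, 1)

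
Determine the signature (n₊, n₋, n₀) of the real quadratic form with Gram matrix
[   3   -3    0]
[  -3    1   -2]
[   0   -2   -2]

step 0: pivot 3 → sign +
step 1: pivot -2 → sign −
step 2: row/col 2 already zero → sign 0
signature = (1, 1, 1)

Answer: (1, 1, 1)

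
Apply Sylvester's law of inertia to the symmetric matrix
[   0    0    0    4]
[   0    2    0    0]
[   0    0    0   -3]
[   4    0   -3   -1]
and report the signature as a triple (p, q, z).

Answer: (2, 1, 1)

Derivation:
step 0: pivot 2 → sign +
step 1: pivot -1 → sign −
step 2: pivot 9 → sign +
step 3: row/col 3 already zero → sign 0
signature = (2, 1, 1)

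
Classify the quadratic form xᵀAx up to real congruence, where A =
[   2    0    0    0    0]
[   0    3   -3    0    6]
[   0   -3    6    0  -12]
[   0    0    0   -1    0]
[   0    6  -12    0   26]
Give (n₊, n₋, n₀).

step 0: pivot 2 → sign +
step 1: pivot 3 → sign +
step 2: pivot 3 → sign +
step 3: pivot -1 → sign −
step 4: pivot 2 → sign +
signature = (4, 1, 0)

Answer: (4, 1, 0)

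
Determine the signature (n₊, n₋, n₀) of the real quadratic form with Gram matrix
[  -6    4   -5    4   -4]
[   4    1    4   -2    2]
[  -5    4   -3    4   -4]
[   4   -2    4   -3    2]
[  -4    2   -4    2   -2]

Answer: (3, 2, 0)

Derivation:
step 0: pivot -6 → sign −
step 1: pivot 11/3 → sign +
step 2: pivot 23/22 → sign +
step 3: pivot -17/23 → sign −
step 4: pivot 6/17 → sign +
signature = (3, 2, 0)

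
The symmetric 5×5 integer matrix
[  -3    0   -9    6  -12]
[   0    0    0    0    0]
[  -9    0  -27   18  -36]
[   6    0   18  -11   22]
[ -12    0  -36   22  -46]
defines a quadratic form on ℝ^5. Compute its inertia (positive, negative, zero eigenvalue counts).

Answer: (1, 2, 2)

Derivation:
step 0: pivot -3 → sign −
step 1: pivot 1 → sign +
step 2: pivot -2 → sign −
step 3: row/col 3 already zero → sign 0
step 4: row/col 4 already zero → sign 0
signature = (1, 2, 2)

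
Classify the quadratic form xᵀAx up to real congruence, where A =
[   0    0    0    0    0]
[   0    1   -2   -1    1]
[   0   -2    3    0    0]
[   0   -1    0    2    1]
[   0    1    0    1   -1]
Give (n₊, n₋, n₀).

Answer: (3, 1, 1)

Derivation:
step 0: pivot 1 → sign +
step 1: pivot -1 → sign −
step 2: pivot 5 → sign +
step 3: pivot 6/5 → sign +
step 4: row/col 4 already zero → sign 0
signature = (3, 1, 1)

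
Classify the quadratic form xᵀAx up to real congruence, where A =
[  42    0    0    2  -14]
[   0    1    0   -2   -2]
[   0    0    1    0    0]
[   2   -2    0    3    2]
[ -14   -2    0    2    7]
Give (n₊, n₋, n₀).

Answer: (3, 2, 0)

Derivation:
step 0: pivot 42 → sign +
step 1: pivot 1 → sign +
step 2: pivot 1 → sign +
step 3: pivot -23/21 → sign −
step 4: pivot -1/23 → sign −
signature = (3, 2, 0)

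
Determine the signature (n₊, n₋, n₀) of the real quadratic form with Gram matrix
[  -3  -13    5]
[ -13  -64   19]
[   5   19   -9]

step 0: pivot -3 → sign −
step 1: pivot -23/3 → sign −
step 2: pivot 6/23 → sign +
signature = (1, 2, 0)

Answer: (1, 2, 0)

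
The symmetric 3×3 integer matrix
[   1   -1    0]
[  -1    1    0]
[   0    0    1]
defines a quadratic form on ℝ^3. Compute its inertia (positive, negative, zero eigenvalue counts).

step 0: pivot 1 → sign +
step 1: pivot 1 → sign +
step 2: row/col 2 already zero → sign 0
signature = (2, 0, 1)

Answer: (2, 0, 1)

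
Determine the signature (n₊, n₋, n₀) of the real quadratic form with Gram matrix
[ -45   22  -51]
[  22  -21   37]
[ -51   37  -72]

step 0: pivot -45 → sign −
step 1: pivot -461/45 → sign −
step 2: pivot 6/461 → sign +
signature = (1, 2, 0)

Answer: (1, 2, 0)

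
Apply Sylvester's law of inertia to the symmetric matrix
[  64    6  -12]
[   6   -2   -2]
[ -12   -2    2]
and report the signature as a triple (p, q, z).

Answer: (2, 1, 0)

Derivation:
step 0: pivot 64 → sign +
step 1: pivot -41/16 → sign −
step 2: pivot 2/41 → sign +
signature = (2, 1, 0)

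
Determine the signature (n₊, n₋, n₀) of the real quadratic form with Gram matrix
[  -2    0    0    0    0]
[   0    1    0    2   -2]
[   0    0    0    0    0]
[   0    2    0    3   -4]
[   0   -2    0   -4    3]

Answer: (1, 3, 1)

Derivation:
step 0: pivot -2 → sign −
step 1: pivot 1 → sign +
step 2: pivot -1 → sign −
step 3: pivot -1 → sign −
step 4: row/col 4 already zero → sign 0
signature = (1, 3, 1)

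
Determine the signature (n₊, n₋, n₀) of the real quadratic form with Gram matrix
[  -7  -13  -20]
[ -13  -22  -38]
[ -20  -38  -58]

Answer: (1, 2, 0)

Derivation:
step 0: pivot -7 → sign −
step 1: pivot 15/7 → sign +
step 2: pivot -6/5 → sign −
signature = (1, 2, 0)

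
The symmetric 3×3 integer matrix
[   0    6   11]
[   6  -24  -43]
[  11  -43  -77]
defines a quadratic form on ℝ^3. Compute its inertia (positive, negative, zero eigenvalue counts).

Answer: (1, 1, 1)

Derivation:
step 0: pivot -24 → sign −
step 1: pivot 3/2 → sign +
step 2: row/col 2 already zero → sign 0
signature = (1, 1, 1)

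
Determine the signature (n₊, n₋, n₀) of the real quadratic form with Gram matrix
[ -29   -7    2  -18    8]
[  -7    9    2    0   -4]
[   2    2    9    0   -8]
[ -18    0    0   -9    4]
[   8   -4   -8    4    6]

step 0: pivot -29 → sign −
step 1: pivot 310/29 → sign +
step 2: pivot 1383/155 → sign +
step 3: pivot 9/461 → sign +
step 4: pivot -2/9 → sign −
signature = (3, 2, 0)

Answer: (3, 2, 0)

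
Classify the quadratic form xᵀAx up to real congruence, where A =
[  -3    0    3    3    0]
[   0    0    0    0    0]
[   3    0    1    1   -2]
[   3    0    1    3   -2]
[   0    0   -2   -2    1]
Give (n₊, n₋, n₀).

Answer: (2, 1, 2)

Derivation:
step 0: pivot -3 → sign −
step 1: pivot 4 → sign +
step 2: pivot 2 → sign +
step 3: row/col 3 already zero → sign 0
step 4: row/col 4 already zero → sign 0
signature = (2, 1, 2)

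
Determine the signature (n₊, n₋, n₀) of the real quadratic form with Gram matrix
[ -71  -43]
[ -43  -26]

Answer: (1, 1, 0)

Derivation:
step 0: pivot -71 → sign −
step 1: pivot 3/71 → sign +
signature = (1, 1, 0)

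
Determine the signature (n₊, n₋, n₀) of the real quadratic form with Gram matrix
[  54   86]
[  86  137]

Answer: (2, 0, 0)

Derivation:
step 0: pivot 54 → sign +
step 1: pivot 1/27 → sign +
signature = (2, 0, 0)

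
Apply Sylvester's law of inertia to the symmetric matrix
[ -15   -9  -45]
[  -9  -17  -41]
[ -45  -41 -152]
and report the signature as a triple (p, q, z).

Answer: (0, 3, 0)

Derivation:
step 0: pivot -15 → sign −
step 1: pivot -58/5 → sign −
step 2: pivot -3/29 → sign −
signature = (0, 3, 0)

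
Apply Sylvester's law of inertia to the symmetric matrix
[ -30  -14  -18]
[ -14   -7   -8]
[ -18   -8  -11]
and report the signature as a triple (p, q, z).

Answer: (1, 2, 0)

Derivation:
step 0: pivot -30 → sign −
step 1: pivot -7/15 → sign −
step 2: pivot 1/7 → sign +
signature = (1, 2, 0)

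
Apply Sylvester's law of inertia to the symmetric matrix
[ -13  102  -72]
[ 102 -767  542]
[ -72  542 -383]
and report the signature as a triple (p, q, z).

step 0: pivot -13 → sign −
step 1: pivot 433/13 → sign +
step 2: pivot -3/433 → sign −
signature = (1, 2, 0)

Answer: (1, 2, 0)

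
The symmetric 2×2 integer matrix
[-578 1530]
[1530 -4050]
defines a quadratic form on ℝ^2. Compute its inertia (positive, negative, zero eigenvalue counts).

Answer: (0, 1, 1)

Derivation:
step 0: pivot -578 → sign −
step 1: row/col 1 already zero → sign 0
signature = (0, 1, 1)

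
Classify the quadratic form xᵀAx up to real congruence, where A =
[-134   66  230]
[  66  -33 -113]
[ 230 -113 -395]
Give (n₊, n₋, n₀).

step 0: pivot -134 → sign −
step 1: pivot -33/67 → sign −
step 2: pivot -2/33 → sign −
signature = (0, 3, 0)

Answer: (0, 3, 0)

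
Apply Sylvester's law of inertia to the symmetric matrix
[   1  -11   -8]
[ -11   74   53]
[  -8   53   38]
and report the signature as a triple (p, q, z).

Answer: (2, 1, 0)

Derivation:
step 0: pivot 1 → sign +
step 1: pivot -47 → sign −
step 2: pivot 3/47 → sign +
signature = (2, 1, 0)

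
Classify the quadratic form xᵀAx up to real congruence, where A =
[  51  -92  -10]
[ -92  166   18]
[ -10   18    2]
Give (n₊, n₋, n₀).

Answer: (2, 0, 1)

Derivation:
step 0: pivot 51 → sign +
step 1: pivot 2/51 → sign +
step 2: row/col 2 already zero → sign 0
signature = (2, 0, 1)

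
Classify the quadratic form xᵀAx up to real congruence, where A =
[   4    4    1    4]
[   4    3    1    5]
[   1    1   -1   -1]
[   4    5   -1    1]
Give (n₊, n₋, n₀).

step 0: pivot 4 → sign +
step 1: pivot -1 → sign −
step 2: pivot -5/4 → sign −
step 3: pivot 6/5 → sign +
signature = (2, 2, 0)

Answer: (2, 2, 0)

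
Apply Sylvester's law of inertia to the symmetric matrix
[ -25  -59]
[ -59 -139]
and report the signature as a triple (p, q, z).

Answer: (1, 1, 0)

Derivation:
step 0: pivot -25 → sign −
step 1: pivot 6/25 → sign +
signature = (1, 1, 0)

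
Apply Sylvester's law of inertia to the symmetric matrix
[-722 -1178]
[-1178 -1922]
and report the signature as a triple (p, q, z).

Answer: (0, 1, 1)

Derivation:
step 0: pivot -722 → sign −
step 1: row/col 1 already zero → sign 0
signature = (0, 1, 1)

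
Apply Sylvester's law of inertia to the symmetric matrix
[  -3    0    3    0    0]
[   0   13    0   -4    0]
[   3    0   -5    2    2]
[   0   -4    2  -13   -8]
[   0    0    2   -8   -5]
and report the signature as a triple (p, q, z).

Answer: (1, 4, 0)

Derivation:
step 0: pivot -3 → sign −
step 1: pivot 13 → sign +
step 2: pivot -2 → sign −
step 3: pivot -159/13 → sign −
step 4: pivot -3/53 → sign −
signature = (1, 4, 0)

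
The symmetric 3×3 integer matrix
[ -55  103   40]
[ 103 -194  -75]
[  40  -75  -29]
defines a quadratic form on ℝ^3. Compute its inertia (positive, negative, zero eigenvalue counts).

step 0: pivot -55 → sign −
step 1: pivot -61/55 → sign −
step 2: pivot 6/61 → sign +
signature = (1, 2, 0)

Answer: (1, 2, 0)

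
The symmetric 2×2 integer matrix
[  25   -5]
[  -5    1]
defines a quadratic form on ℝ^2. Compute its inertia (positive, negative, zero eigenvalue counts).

Answer: (1, 0, 1)

Derivation:
step 0: pivot 25 → sign +
step 1: row/col 1 already zero → sign 0
signature = (1, 0, 1)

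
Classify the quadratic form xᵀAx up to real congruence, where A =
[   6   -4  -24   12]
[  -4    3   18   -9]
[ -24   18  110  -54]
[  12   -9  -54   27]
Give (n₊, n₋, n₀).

Answer: (3, 0, 1)

Derivation:
step 0: pivot 6 → sign +
step 1: pivot 1/3 → sign +
step 2: pivot 2 → sign +
step 3: row/col 3 already zero → sign 0
signature = (3, 0, 1)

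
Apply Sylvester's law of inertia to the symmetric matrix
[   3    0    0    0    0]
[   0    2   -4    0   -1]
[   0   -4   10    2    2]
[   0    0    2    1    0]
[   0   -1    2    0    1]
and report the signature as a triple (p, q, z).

Answer: (4, 1, 0)

Derivation:
step 0: pivot 3 → sign +
step 1: pivot 2 → sign +
step 2: pivot 2 → sign +
step 3: pivot -1 → sign −
step 4: pivot 1/2 → sign +
signature = (4, 1, 0)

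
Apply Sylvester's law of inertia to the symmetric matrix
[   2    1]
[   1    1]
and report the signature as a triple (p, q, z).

Answer: (2, 0, 0)

Derivation:
step 0: pivot 2 → sign +
step 1: pivot 1/2 → sign +
signature = (2, 0, 0)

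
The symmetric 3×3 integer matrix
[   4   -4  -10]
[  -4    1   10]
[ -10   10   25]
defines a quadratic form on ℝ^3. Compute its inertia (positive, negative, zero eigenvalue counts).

step 0: pivot 4 → sign +
step 1: pivot -3 → sign −
step 2: row/col 2 already zero → sign 0
signature = (1, 1, 1)

Answer: (1, 1, 1)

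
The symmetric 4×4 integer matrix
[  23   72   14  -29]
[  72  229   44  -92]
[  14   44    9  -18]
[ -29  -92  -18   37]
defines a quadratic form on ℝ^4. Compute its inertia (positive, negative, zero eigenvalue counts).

Answer: (3, 1, 0)

Derivation:
step 0: pivot 23 → sign +
step 1: pivot 83/23 → sign +
step 2: pivot 39/83 → sign +
step 3: pivot -2/13 → sign −
signature = (3, 1, 0)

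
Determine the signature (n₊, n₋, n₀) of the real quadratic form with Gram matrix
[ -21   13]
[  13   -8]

step 0: pivot -21 → sign −
step 1: pivot 1/21 → sign +
signature = (1, 1, 0)

Answer: (1, 1, 0)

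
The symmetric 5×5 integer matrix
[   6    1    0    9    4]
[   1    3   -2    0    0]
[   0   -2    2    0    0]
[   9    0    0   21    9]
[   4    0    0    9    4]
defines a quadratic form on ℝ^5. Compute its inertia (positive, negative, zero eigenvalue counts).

Answer: (5, 0, 0)

Derivation:
step 0: pivot 6 → sign +
step 1: pivot 17/6 → sign +
step 2: pivot 10/17 → sign +
step 3: pivot 24/5 → sign +
step 4: pivot 1/8 → sign +
signature = (5, 0, 0)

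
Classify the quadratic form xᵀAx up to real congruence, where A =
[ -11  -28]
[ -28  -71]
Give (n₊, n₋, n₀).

Answer: (1, 1, 0)

Derivation:
step 0: pivot -11 → sign −
step 1: pivot 3/11 → sign +
signature = (1, 1, 0)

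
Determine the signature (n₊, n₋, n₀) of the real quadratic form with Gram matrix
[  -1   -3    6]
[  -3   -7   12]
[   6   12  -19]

Answer: (1, 2, 0)

Derivation:
step 0: pivot -1 → sign −
step 1: pivot 2 → sign +
step 2: pivot -1 → sign −
signature = (1, 2, 0)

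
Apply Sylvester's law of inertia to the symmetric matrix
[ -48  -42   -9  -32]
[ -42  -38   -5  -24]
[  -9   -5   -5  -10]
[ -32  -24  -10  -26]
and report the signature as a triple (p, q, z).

step 0: pivot -48 → sign −
step 1: pivot -5/4 → sign −
step 2: pivot 33/10 → sign +
step 3: pivot -2/33 → sign −
signature = (1, 3, 0)

Answer: (1, 3, 0)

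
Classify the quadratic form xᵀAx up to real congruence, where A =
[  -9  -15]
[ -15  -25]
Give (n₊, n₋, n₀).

Answer: (0, 1, 1)

Derivation:
step 0: pivot -9 → sign −
step 1: row/col 1 already zero → sign 0
signature = (0, 1, 1)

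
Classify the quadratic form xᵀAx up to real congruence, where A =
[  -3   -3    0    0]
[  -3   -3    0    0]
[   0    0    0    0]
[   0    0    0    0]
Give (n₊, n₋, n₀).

Answer: (0, 1, 3)

Derivation:
step 0: pivot -3 → sign −
step 1: row/col 1 already zero → sign 0
step 2: row/col 2 already zero → sign 0
step 3: row/col 3 already zero → sign 0
signature = (0, 1, 3)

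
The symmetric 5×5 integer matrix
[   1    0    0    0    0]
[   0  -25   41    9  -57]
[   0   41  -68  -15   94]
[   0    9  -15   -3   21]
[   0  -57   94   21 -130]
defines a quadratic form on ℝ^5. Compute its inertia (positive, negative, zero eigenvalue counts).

Answer: (2, 2, 1)

Derivation:
step 0: pivot 1 → sign +
step 1: pivot -25 → sign −
step 2: pivot -19/25 → sign −
step 3: pivot 6/19 → sign +
step 4: row/col 4 already zero → sign 0
signature = (2, 2, 1)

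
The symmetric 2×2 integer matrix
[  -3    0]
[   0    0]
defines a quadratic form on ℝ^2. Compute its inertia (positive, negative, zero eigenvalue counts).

step 0: pivot -3 → sign −
step 1: row/col 1 already zero → sign 0
signature = (0, 1, 1)

Answer: (0, 1, 1)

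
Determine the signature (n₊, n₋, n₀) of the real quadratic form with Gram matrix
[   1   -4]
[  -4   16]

Answer: (1, 0, 1)

Derivation:
step 0: pivot 1 → sign +
step 1: row/col 1 already zero → sign 0
signature = (1, 0, 1)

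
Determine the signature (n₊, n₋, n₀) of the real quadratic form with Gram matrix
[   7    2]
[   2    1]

step 0: pivot 7 → sign +
step 1: pivot 3/7 → sign +
signature = (2, 0, 0)

Answer: (2, 0, 0)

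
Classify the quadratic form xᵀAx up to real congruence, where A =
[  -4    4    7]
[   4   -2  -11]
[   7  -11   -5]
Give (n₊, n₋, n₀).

Answer: (1, 2, 0)

Derivation:
step 0: pivot -4 → sign −
step 1: pivot 2 → sign +
step 2: pivot -3/4 → sign −
signature = (1, 2, 0)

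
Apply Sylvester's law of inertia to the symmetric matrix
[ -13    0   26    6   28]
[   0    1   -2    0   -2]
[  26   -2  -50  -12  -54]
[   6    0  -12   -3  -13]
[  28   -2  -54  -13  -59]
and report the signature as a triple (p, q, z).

step 0: pivot -13 → sign −
step 1: pivot 1 → sign +
step 2: pivot -2 → sign −
step 3: pivot -3/13 → sign −
step 4: pivot -2/3 → sign −
signature = (1, 4, 0)

Answer: (1, 4, 0)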